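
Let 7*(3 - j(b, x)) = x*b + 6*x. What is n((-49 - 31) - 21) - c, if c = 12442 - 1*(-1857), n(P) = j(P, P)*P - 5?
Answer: 866846/7 ≈ 1.2384e+5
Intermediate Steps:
j(b, x) = 3 - 6*x/7 - b*x/7 (j(b, x) = 3 - (x*b + 6*x)/7 = 3 - (b*x + 6*x)/7 = 3 - (6*x + b*x)/7 = 3 + (-6*x/7 - b*x/7) = 3 - 6*x/7 - b*x/7)
n(P) = -5 + P*(3 - 6*P/7 - P**2/7) (n(P) = (3 - 6*P/7 - P*P/7)*P - 5 = (3 - 6*P/7 - P**2/7)*P - 5 = P*(3 - 6*P/7 - P**2/7) - 5 = -5 + P*(3 - 6*P/7 - P**2/7))
c = 14299 (c = 12442 + 1857 = 14299)
n((-49 - 31) - 21) - c = (-5 - ((-49 - 31) - 21)*(-21 + ((-49 - 31) - 21)**2 + 6*((-49 - 31) - 21))/7) - 1*14299 = (-5 - (-80 - 21)*(-21 + (-80 - 21)**2 + 6*(-80 - 21))/7) - 14299 = (-5 - 1/7*(-101)*(-21 + (-101)**2 + 6*(-101))) - 14299 = (-5 - 1/7*(-101)*(-21 + 10201 - 606)) - 14299 = (-5 - 1/7*(-101)*9574) - 14299 = (-5 + 966974/7) - 14299 = 966939/7 - 14299 = 866846/7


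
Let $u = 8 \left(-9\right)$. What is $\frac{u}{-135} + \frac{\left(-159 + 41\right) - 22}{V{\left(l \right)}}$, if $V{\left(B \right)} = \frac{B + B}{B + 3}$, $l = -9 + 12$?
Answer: $- \frac{2092}{15} \approx -139.47$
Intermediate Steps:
$u = -72$
$l = 3$
$V{\left(B \right)} = \frac{2 B}{3 + B}$
$\frac{u}{-135} + \frac{\left(-159 + 41\right) - 22}{V{\left(l \right)}} = - \frac{72}{-135} + \frac{\left(-159 + 41\right) - 22}{2 \cdot 3 \frac{1}{3 + 3}} = \left(-72\right) \left(- \frac{1}{135}\right) + \frac{-118 - 22}{2 \cdot 3 \cdot \frac{1}{6}} = \frac{8}{15} - \frac{140}{2 \cdot 3 \cdot \frac{1}{6}} = \frac{8}{15} - \frac{140}{1} = \frac{8}{15} - 140 = - \frac{2092}{15}$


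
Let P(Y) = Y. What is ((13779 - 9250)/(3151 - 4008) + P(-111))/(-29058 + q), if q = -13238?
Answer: 12457/4530959 ≈ 0.0027493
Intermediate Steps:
((13779 - 9250)/(3151 - 4008) + P(-111))/(-29058 + q) = ((13779 - 9250)/(3151 - 4008) - 111)/(-29058 - 13238) = (4529/(-857) - 111)/(-42296) = (4529*(-1/857) - 111)*(-1/42296) = (-4529/857 - 111)*(-1/42296) = -99656/857*(-1/42296) = 12457/4530959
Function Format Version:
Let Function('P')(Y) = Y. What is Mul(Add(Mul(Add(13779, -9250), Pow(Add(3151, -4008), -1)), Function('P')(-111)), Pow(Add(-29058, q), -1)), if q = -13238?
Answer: Rational(12457, 4530959) ≈ 0.0027493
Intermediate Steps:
Mul(Add(Mul(Add(13779, -9250), Pow(Add(3151, -4008), -1)), Function('P')(-111)), Pow(Add(-29058, q), -1)) = Mul(Add(Mul(Add(13779, -9250), Pow(Add(3151, -4008), -1)), -111), Pow(Add(-29058, -13238), -1)) = Mul(Add(Mul(4529, Pow(-857, -1)), -111), Pow(-42296, -1)) = Mul(Add(Mul(4529, Rational(-1, 857)), -111), Rational(-1, 42296)) = Mul(Add(Rational(-4529, 857), -111), Rational(-1, 42296)) = Mul(Rational(-99656, 857), Rational(-1, 42296)) = Rational(12457, 4530959)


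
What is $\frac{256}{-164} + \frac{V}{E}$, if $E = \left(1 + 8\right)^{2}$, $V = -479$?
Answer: $- \frac{24823}{3321} \approx -7.4746$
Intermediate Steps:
$E = 81$ ($E = 9^{2} = 81$)
$\frac{256}{-164} + \frac{V}{E} = \frac{256}{-164} - \frac{479}{81} = 256 \left(- \frac{1}{164}\right) - \frac{479}{81} = - \frac{64}{41} - \frac{479}{81} = - \frac{24823}{3321}$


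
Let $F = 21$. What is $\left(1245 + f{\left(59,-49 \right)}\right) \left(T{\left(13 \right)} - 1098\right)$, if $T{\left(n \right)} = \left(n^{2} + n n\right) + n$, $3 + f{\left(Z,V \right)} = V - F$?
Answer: $-875484$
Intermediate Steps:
$f{\left(Z,V \right)} = -24 + V$ ($f{\left(Z,V \right)} = -3 + \left(V - 21\right) = -3 + \left(-21 + V\right) = -24 + V$)
$T{\left(n \right)} = n + 2 n^{2}$ ($T{\left(n \right)} = \left(n^{2} + n^{2}\right) + n = 2 n^{2} + n = n + 2 n^{2}$)
$\left(1245 + f{\left(59,-49 \right)}\right) \left(T{\left(13 \right)} - 1098\right) = \left(1245 - 73\right) \left(13 \left(1 + 2 \cdot 13\right) - 1098\right) = \left(1245 - 73\right) \left(13 \left(1 + 26\right) - 1098\right) = 1172 \left(13 \cdot 27 - 1098\right) = 1172 \left(351 - 1098\right) = 1172 \left(-747\right) = -875484$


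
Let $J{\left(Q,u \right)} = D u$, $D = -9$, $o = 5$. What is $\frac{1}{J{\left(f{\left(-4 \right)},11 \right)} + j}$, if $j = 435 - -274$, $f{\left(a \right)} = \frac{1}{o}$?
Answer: $\frac{1}{610} \approx 0.0016393$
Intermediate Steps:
$f{\left(a \right)} = \frac{1}{5}$
$J{\left(Q,u \right)} = - 9 u$
$j = 709$ ($j = 435 + 274 = 709$)
$\frac{1}{J{\left(f{\left(-4 \right)},11 \right)} + j} = \frac{1}{\left(-9\right) 11 + 709} = \frac{1}{-99 + 709} = \frac{1}{610}$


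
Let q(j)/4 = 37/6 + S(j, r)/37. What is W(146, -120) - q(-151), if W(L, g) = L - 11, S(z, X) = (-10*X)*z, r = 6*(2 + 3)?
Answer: -531353/111 ≈ -4787.0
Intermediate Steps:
r = 30 (r = 6*5 = 30)
S(z, X) = -10*X*z
q(j) = 74/3 - 1200*j/37 (q(j) = 4*(37/6 - 10*30*j/37) = 4*(37*(⅙) - 300*j*(1/37)) = 4*(37/6 - 300*j/37) = 74/3 - 1200*j/37)
W(L, g) = -11 + L
W(146, -120) - q(-151) = (-11 + 146) - (74/3 - 1200/37*(-151)) = 135 - (74/3 + 181200/37) = 135 - 1*546338/111 = 135 - 546338/111 = -531353/111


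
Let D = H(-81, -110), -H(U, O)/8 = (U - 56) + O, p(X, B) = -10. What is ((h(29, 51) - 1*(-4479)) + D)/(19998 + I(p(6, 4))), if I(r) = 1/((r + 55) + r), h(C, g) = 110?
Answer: 229775/699931 ≈ 0.32828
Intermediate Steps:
H(U, O) = 448 - 8*O - 8*U (H(U, O) = -8*((U - 56) + O) = -8*((-56 + U) + O) = -8*(-56 + O + U) = 448 - 8*O - 8*U)
D = 1976 (D = 448 - 8*(-110) - 8*(-81) = 448 + 880 + 648 = 1976)
I(r) = 1/(55 + 2*r) (I(r) = 1/((55 + r) + r) = 1/(55 + 2*r))
((h(29, 51) - 1*(-4479)) + D)/(19998 + I(p(6, 4))) = ((110 - 1*(-4479)) + 1976)/(19998 + 1/(55 + 2*(-10))) = ((110 + 4479) + 1976)/(19998 + 1/(55 - 20)) = (4589 + 1976)/(19998 + 1/35) = 6565/(19998 + 1/35) = 6565/(699931/35) = 6565*(35/699931) = 229775/699931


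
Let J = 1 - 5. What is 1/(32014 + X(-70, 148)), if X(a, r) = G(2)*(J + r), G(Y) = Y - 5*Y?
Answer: 1/30862 ≈ 3.2402e-5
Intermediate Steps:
J = -4
G(Y) = -4*Y
X(a, r) = 32 - 8*r (X(a, r) = (-4*2)*(-4 + r) = -8*(-4 + r) = 32 - 8*r)
1/(32014 + X(-70, 148)) = 1/(32014 + (32 - 8*148)) = 1/(32014 + (32 - 1184)) = 1/(32014 - 1152) = 1/30862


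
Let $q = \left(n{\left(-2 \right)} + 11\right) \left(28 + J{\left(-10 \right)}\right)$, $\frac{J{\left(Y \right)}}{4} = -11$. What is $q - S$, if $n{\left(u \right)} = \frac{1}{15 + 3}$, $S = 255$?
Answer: $- \frac{3887}{9} \approx -431.89$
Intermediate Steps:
$J{\left(Y \right)} = -44$ ($J{\left(Y \right)} = 4 \left(-11\right) = -44$)
$n{\left(u \right)} = \frac{1}{18}$
$q = - \frac{1592}{9}$ ($q = \left(\frac{1}{18} + 11\right) \left(28 - 44\right) = \frac{199}{18} \left(-16\right) = - \frac{1592}{9} \approx -176.89$)
$q - S = - \frac{1592}{9} - 255 = - \frac{3887}{9}$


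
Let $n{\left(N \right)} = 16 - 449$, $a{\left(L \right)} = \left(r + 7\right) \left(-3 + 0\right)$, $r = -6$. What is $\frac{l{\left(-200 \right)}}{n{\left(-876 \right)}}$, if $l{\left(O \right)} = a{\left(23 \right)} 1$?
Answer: $\frac{3}{433} \approx 0.0069284$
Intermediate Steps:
$a{\left(L \right)} = -3$ ($a{\left(L \right)} = \left(-6 + 7\right) \left(-3 + 0\right) = 1 \left(-3\right) = -3$)
$n{\left(N \right)} = -433$ ($n{\left(N \right)} = 16 - 449 = -433$)
$l{\left(O \right)} = -3$ ($l{\left(O \right)} = \left(-3\right) 1 = -3$)
$\frac{l{\left(-200 \right)}}{n{\left(-876 \right)}} = - \frac{3}{-433} = \left(-3\right) \left(- \frac{1}{433}\right) = \frac{3}{433}$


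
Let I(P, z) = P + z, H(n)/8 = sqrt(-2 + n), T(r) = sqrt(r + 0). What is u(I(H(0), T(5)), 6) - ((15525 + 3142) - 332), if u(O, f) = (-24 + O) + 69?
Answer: -18290 + sqrt(5) + 8*I*sqrt(2) ≈ -18288.0 + 11.314*I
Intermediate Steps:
T(r) = sqrt(r)
H(n) = 8*sqrt(-2 + n)
u(O, f) = 45 + O
u(I(H(0), T(5)), 6) - ((15525 + 3142) - 332) = (45 + (8*sqrt(-2 + 0) + sqrt(5))) - ((15525 + 3142) - 332) = (45 + (8*sqrt(-2) + sqrt(5))) - (18667 - 332) = (45 + (8*(I*sqrt(2)) + sqrt(5))) - 1*18335 = (45 + (8*I*sqrt(2) + sqrt(5))) - 18335 = (45 + (sqrt(5) + 8*I*sqrt(2))) - 18335 = (45 + sqrt(5) + 8*I*sqrt(2)) - 18335 = -18290 + sqrt(5) + 8*I*sqrt(2)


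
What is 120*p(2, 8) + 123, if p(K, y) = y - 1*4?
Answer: 603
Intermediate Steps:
p(K, y) = -4 + y (p(K, y) = y - 4 = -4 + y)
120*p(2, 8) + 123 = 120*(-4 + 8) + 123 = 120*4 + 123 = 480 + 123 = 603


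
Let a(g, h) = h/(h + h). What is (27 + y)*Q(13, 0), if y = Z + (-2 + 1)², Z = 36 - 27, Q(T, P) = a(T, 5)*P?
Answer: 0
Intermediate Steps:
a(g, h) = ½ (a(g, h) = h/((2*h)) = h*(1/(2*h)) = ½)
Q(T, P) = P/2
Z = 9
y = 10 (y = 9 + (-2 + 1)² = 9 + (-1)² = 9 + 1 = 10)
(27 + y)*Q(13, 0) = (27 + 10)*((½)*0) = 37*0 = 0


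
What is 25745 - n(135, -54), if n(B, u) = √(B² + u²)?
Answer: 25745 - 27*√29 ≈ 25600.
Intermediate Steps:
25745 - n(135, -54) = 25745 - √(135² + (-54)²) = 25745 - √(18225 + 2916) = 25745 - √21141 = 25745 - 27*√29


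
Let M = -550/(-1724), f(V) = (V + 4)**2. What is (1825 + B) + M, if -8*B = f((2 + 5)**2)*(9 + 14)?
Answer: -21551917/3448 ≈ -6250.6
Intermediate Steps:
f(V) = (4 + V)**2
M = 275/862 (M = -550*(-1/1724) = 275/862 ≈ 0.31903)
B = -64607/8 (B = -(4 + (2 + 5)**2)**2*(9 + 14)/8 = -(4 + 7**2)**2*23/8 = -(4 + 49)**2*23/8 = -53**2*23/8 = -2809*23/8 = -1/8*64607 = -64607/8 ≈ -8075.9)
(1825 + B) + M = (1825 - 64607/8) + 275/862 = -50007/8 + 275/862 = -21551917/3448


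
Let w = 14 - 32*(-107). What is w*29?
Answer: 99702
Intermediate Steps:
w = 3438 (w = 14 + 3424 = 3438)
w*29 = 3438*29 = 99702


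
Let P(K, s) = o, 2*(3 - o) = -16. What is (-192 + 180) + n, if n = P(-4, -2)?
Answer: -1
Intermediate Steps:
o = 11 (o = 3 - ½*(-16) = 3 + 8 = 11)
P(K, s) = 11
n = 11
(-192 + 180) + n = (-192 + 180) + 11 = -12 + 11 = -1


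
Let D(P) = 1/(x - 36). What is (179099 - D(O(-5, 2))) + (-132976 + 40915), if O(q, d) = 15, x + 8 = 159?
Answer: 10009369/115 ≈ 87038.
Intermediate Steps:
x = 151 (x = -8 + 159 = 151)
D(P) = 1/115 (D(P) = 1/(151 - 36) = 1/115)
(179099 - D(O(-5, 2))) + (-132976 + 40915) = (179099 - 1*1/115) + (-132976 + 40915) = (179099 - 1/115) - 92061 = 20596384/115 - 92061 = 10009369/115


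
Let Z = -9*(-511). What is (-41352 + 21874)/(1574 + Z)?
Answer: -19478/6173 ≈ -3.1554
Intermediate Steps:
Z = 4599
(-41352 + 21874)/(1574 + Z) = (-41352 + 21874)/(1574 + 4599) = -19478/6173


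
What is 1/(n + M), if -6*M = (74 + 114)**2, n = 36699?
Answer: 3/92425 ≈ 3.2459e-5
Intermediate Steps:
M = -17672/3 (M = -(74 + 114)**2/6 = -1/6*188**2 = -1/6*35344 = -17672/3 ≈ -5890.7)
1/(n + M) = 1/(36699 - 17672/3) = 1/(92425/3) = 3/92425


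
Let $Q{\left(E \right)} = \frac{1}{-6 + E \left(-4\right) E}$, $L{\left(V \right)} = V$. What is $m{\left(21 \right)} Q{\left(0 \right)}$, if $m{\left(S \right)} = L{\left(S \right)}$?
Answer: $- \frac{7}{2} \approx -3.5$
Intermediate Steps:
$m{\left(S \right)} = S$
$Q{\left(E \right)} = \frac{1}{-6 - 4 E^{2}}$ ($Q{\left(E \right)} = \frac{1}{-6 + - 4 E E} = \frac{1}{-6 - 4 E^{2}}$)
$m{\left(21 \right)} Q{\left(0 \right)} = 21 \left(- \frac{1}{6 + 4 \cdot 0^{2}}\right) = 21 \left(- \frac{1}{6 + 4 \cdot 0}\right) = 21 \left(- \frac{1}{6 + 0}\right) = 21 \left(- \frac{1}{6}\right) = - \frac{7}{2}$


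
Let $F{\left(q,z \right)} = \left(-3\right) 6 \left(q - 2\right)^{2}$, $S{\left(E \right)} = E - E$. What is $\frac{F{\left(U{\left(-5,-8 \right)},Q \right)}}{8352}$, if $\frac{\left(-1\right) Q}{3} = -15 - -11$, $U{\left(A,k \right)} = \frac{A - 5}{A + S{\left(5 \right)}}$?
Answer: $0$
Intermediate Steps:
$S{\left(E \right)} = 0$
$U{\left(A,k \right)} = \frac{-5 + A}{A}$ ($U{\left(A,k \right)} = \frac{A - 5}{A + 0} = \frac{-5 + A}{A}$)
$Q = 12$ ($Q = - 3 \left(-15 - -11\right) = - 3 \left(-15 + 11\right) = \left(-3\right) \left(-4\right) = 12$)
$F{\left(q,z \right)} = - 18 \left(-2 + q\right)^{2}$
$\frac{F{\left(U{\left(-5,-8 \right)},Q \right)}}{8352} = \frac{\left(-18\right) \left(-2 + \frac{-5 - 5}{-5}\right)^{2}}{8352} = - 18 \left(-2 - -2\right)^{2} \cdot \frac{1}{8352} = - 18 \left(-2 + 2\right)^{2} \cdot \frac{1}{8352} = - 18 \cdot 0^{2} \cdot \frac{1}{8352} = \left(-18\right) 0 \cdot \frac{1}{8352} = 0 \cdot \frac{1}{8352} = 0$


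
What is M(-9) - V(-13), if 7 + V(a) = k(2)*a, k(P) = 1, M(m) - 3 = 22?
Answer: 45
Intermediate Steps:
M(m) = 25 (M(m) = 3 + 22 = 25)
V(a) = -7 + a (V(a) = -7 + 1*a = -7 + a)
M(-9) - V(-13) = 25 - (-7 - 13) = 25 - 1*(-20) = 25 + 20 = 45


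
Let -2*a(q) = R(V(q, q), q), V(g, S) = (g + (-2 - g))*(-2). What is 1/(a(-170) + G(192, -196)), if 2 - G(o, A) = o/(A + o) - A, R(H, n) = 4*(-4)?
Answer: -1/138 ≈ -0.0072464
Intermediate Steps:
V(g, S) = 4 (V(g, S) = -2*(-2) = 4)
R(H, n) = -16
G(o, A) = 2 + A - o/(A + o) (G(o, A) = 2 - (o/(A + o) - A) = 2 - (-A + o/(A + o)) = 2 + (A - o/(A + o)) = 2 + A - o/(A + o))
a(q) = 8 (a(q) = -½*(-16) = 8)
1/(a(-170) + G(192, -196)) = 1/(8 + (192 + (-196)² + 2*(-196) - 196*192)/(-196 + 192)) = 1/(8 + (192 + 38416 - 392 - 37632)/(-4)) = 1/(8 - ¼*584) = 1/(8 - 146) = 1/(-138) = -1/138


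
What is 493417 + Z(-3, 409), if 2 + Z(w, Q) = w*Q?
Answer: 492188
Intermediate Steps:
Z(w, Q) = -2 + Q*w (Z(w, Q) = -2 + w*Q = -2 + Q*w)
493417 + Z(-3, 409) = 493417 + (-2 + 409*(-3)) = 493417 + (-2 - 1227) = 493417 - 1229 = 492188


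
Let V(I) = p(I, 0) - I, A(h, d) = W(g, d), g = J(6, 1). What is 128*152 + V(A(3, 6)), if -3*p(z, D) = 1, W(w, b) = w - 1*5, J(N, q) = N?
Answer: 58364/3 ≈ 19455.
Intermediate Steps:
g = 6
W(w, b) = -5 + w (W(w, b) = w - 5 = -5 + w)
p(z, D) = -⅓ (p(z, D) = -⅓*1 = -⅓)
A(h, d) = 1 (A(h, d) = -5 + 6 = 1)
V(I) = -⅓ - I
128*152 + V(A(3, 6)) = 128*152 + (-⅓ - 1*1) = 19456 + (-⅓ - 1) = 19456 - 4/3 = 58364/3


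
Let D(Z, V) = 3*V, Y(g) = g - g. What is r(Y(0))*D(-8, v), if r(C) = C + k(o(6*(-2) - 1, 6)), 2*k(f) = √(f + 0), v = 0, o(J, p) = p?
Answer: 0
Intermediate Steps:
Y(g) = 0
k(f) = √f/2 (k(f) = √(f + 0)/2 = √f/2)
r(C) = C + √6/2
r(Y(0))*D(-8, v) = (0 + √6/2)*(3*0) = (√6/2)*0 = 0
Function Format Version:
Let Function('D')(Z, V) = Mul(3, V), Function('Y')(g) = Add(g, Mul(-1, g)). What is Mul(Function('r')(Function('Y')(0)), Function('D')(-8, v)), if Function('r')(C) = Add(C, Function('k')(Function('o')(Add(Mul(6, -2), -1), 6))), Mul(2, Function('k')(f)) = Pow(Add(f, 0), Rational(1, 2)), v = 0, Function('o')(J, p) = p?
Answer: 0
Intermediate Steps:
Function('Y')(g) = 0
Function('k')(f) = Mul(Rational(1, 2), Pow(f, Rational(1, 2))) (Function('k')(f) = Mul(Rational(1, 2), Pow(Add(f, 0), Rational(1, 2))) = Mul(Rational(1, 2), Pow(f, Rational(1, 2))))
Function('r')(C) = Add(C, Mul(Rational(1, 2), Pow(6, Rational(1, 2))))
Mul(Function('r')(Function('Y')(0)), Function('D')(-8, v)) = Mul(Add(0, Mul(Rational(1, 2), Pow(6, Rational(1, 2)))), Mul(3, 0)) = Mul(Mul(Rational(1, 2), Pow(6, Rational(1, 2))), 0) = 0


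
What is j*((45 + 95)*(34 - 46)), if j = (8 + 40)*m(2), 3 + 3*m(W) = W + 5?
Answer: -107520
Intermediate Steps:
m(W) = ⅔ + W/3 (m(W) = -1 + (W + 5)/3 = -1 + (5 + W)/3 = -1 + (5/3 + W/3) = ⅔ + W/3)
j = 64 (j = (8 + 40)*(⅔ + (⅓)*2) = 48*(⅔ + ⅔) = 48*(4/3) = 64)
j*((45 + 95)*(34 - 46)) = 64*((45 + 95)*(34 - 46)) = 64*(140*(-12)) = 64*(-1680) = -107520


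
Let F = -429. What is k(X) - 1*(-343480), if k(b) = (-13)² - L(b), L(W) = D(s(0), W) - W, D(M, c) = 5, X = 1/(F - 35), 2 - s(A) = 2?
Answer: 159450815/464 ≈ 3.4364e+5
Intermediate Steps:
s(A) = 0 (s(A) = 2 - 1*2 = 2 - 2 = 0)
X = -1/464 (X = 1/(-429 - 35) = 1/(-464) = -1/464 ≈ -0.0021552)
L(W) = 5 - W
k(b) = 164 + b (k(b) = (-13)² - (5 - b) = 169 + (-5 + b) = 164 + b)
k(X) - 1*(-343480) = (164 - 1/464) - 1*(-343480) = 76095/464 + 343480 = 159450815/464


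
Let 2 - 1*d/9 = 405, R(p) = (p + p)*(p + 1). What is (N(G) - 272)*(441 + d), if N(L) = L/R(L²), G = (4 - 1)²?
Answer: 71060367/82 ≈ 8.6659e+5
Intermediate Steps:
R(p) = 2*p*(1 + p) (R(p) = (2*p)*(1 + p) = 2*p*(1 + p))
G = 9 (G = 3² = 9)
d = -3627 (d = 18 - 9*405 = 18 - 3645 = -3627)
N(L) = 1/(2*L*(1 + L²)) (N(L) = L/((2*L²*(1 + L²))) = L*(1/(2*L²*(1 + L²))) = 1/(2*L*(1 + L²)))
(N(G) - 272)*(441 + d) = ((½)/(9*(1 + 9²)) - 272)*(441 - 3627) = ((½)*(⅑)/(1 + 81) - 272)*(-3186) = ((½)*(⅑)/82 - 272)*(-3186) = ((½)*(⅑)*(1/82) - 272)*(-3186) = (1/1476 - 272)*(-3186) = -401471/1476*(-3186) = 71060367/82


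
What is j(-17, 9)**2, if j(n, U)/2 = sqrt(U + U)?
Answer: 72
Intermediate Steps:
j(n, U) = 2*sqrt(2)*sqrt(U) (j(n, U) = 2*sqrt(U + U) = 2*sqrt(2*U) = 2*(sqrt(2)*sqrt(U)) = 2*sqrt(2)*sqrt(U))
j(-17, 9)**2 = (2*sqrt(2)*sqrt(9))**2 = (2*sqrt(2)*3)**2 = (6*sqrt(2))**2 = 72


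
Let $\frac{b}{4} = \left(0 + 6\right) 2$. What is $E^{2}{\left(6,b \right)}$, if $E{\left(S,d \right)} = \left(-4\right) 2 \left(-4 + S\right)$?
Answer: $256$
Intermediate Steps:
$b = 48$ ($b = 4 \left(0 + 6\right) 2 = 4 \cdot 6 \cdot 2 = 4 \cdot 12 = 48$)
$E{\left(S,d \right)} = 32 - 8 S$ ($E{\left(S,d \right)} = - 8 \left(-4 + S\right) = 32 - 8 S$)
$E^{2}{\left(6,b \right)} = \left(32 - 48\right)^{2} = \left(-16\right)^{2} = 256$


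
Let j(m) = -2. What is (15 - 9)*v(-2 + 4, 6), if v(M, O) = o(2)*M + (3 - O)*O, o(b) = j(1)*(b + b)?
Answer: -204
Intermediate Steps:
o(b) = -4*b (o(b) = -2*(b + b) = -4*b)
v(M, O) = -8*M + O*(3 - O) (v(M, O) = (-4*2)*M + (3 - O)*O = -8*M + O*(3 - O))
(15 - 9)*v(-2 + 4, 6) = (15 - 9)*(-1*6² - 8*(-2 + 4) + 3*6) = 6*(-1*36 - 8*2 + 18) = 6*(-36 - 16 + 18) = 6*(-34) = -204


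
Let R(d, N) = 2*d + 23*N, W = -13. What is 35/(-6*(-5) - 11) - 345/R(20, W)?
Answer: 15620/4921 ≈ 3.1742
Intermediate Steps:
35/(-6*(-5) - 11) - 345/R(20, W) = 35/(-6*(-5) - 11) - 345/(2*20 + 23*(-13)) = 35/(30 - 11) - 345/(40 - 299) = 35/19 - 345/(-259) = 35*(1/19) - 345*(-1/259) = 35/19 + 345/259 = 15620/4921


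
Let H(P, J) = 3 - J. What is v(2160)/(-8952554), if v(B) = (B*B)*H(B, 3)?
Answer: 0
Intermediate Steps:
v(B) = 0 (v(B) = (B*B)*(3 - 1*3) = B²*(3 - 3) = B²*0 = 0)
v(2160)/(-8952554) = 0/(-8952554) = 0*(-1/8952554) = 0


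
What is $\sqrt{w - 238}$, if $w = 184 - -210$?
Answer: $2 \sqrt{39} \approx 12.49$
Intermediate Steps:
$w = 394$ ($w = 184 + 210 = 394$)
$\sqrt{w - 238} = \sqrt{394 - 238} = \sqrt{156} = 2 \sqrt{39}$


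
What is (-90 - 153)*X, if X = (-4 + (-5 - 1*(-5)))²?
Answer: -3888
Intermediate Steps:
X = 16 (X = (-4 + (-5 + 5))² = (-4 + 0)² = (-4)² = 16)
(-90 - 153)*X = (-90 - 153)*16 = -243*16 = -3888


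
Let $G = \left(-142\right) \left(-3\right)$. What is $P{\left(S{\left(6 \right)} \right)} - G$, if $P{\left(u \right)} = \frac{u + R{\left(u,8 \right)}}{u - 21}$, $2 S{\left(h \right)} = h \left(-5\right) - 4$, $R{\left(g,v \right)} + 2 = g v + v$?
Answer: $- \frac{16041}{38} \approx -422.13$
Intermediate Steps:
$R{\left(g,v \right)} = -2 + v + g v$ ($R{\left(g,v \right)} = -2 + \left(g v + v\right) = -2 + \left(v + g v\right) = -2 + v + g v$)
$G = 426$
$S{\left(h \right)} = -2 - \frac{5 h}{2}$ ($S{\left(h \right)} = \frac{h \left(-5\right) - 4}{2} = \frac{- 5 h - 4}{2} = \frac{-4 - 5 h}{2} = -2 - \frac{5 h}{2}$)
$P{\left(u \right)} = \frac{6 + 9 u}{-21 + u}$ ($P{\left(u \right)} = \frac{u + \left(-2 + 8 + u 8\right)}{u - 21} = \frac{u + \left(-2 + 8 + 8 u\right)}{-21 + u} = \frac{u + \left(6 + 8 u\right)}{-21 + u} = \frac{6 + 9 u}{-21 + u}$)
$P{\left(S{\left(6 \right)} \right)} - G = \frac{3 \left(2 + 3 \left(-2 - 15\right)\right)}{-21 - 17} - 426 = \frac{3 \left(2 + 3 \left(-17\right)\right)}{-21 - 17} - 426 = \frac{3 \left(2 - 51\right)}{-38} - 426 = 3 \left(- \frac{1}{38}\right) \left(-49\right) - 426 = \frac{147}{38} - 426 = - \frac{16041}{38}$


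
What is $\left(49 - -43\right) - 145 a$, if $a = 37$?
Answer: $-5273$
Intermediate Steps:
$\left(49 - -43\right) - 145 a = \left(49 - -43\right) - 5365 = \left(49 + 43\right) - 5365 = 92 - 5365 = -5273$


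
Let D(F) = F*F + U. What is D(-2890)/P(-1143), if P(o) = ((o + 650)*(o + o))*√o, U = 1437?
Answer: -288053*I*√127/14806422 ≈ -0.21924*I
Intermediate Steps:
D(F) = 1437 + F² (D(F) = F*F + 1437 = F² + 1437 = 1437 + F²)
P(o) = 2*o^(3/2)*(650 + o) (P(o) = ((650 + o)*(2*o))*√o = (2*o*(650 + o))*√o = 2*o^(3/2)*(650 + o))
D(-2890)/P(-1143) = (1437 + (-2890)²)/((2*(-1143)^(3/2)*(650 - 1143))) = (1437 + 8352100)/((2*(-3429*I*√127)*(-493))) = 8353537/((3380994*I*√127)) = 8353537*(-I*√127/429386238) = -288053*I*√127/14806422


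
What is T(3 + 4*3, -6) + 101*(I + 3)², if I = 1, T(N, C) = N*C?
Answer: 1526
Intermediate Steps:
T(N, C) = C*N
T(3 + 4*3, -6) + 101*(I + 3)² = -6*(3 + 4*3) + 101*(1 + 3)² = -6*(3 + 12) + 101*4² = -6*15 + 101*16 = -90 + 1616 = 1526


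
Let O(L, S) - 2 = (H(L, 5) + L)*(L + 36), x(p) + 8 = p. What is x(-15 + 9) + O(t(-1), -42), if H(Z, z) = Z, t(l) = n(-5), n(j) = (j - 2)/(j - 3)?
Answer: 1681/32 ≈ 52.531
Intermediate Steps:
n(j) = (-2 + j)/(-3 + j)
x(p) = -8 + p
t(l) = 7/8 (t(l) = (-2 - 5)/(-3 - 5) = -7/(-8) = -1/8*(-7) = 7/8)
O(L, S) = 2 + 2*L*(36 + L) (O(L, S) = 2 + (L + L)*(L + 36) = 2 + (2*L)*(36 + L) = 2 + 2*L*(36 + L))
x(-15 + 9) + O(t(-1), -42) = (-8 + (-15 + 9)) + (2 + 2*(7/8)**2 + 72*(7/8)) = (-8 - 6) + (2 + 2*(49/64) + 63) = -14 + (2 + 49/32 + 63) = -14 + 2129/32 = 1681/32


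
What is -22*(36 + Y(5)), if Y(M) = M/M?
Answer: -814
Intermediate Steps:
Y(M) = 1
-22*(36 + Y(5)) = -22*(36 + 1) = -22*37 = -814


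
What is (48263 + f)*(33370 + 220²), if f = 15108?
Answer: 5181846670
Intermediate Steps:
(48263 + f)*(33370 + 220²) = (48263 + 15108)*(33370 + 220²) = 63371*(33370 + 48400) = 63371*81770 = 5181846670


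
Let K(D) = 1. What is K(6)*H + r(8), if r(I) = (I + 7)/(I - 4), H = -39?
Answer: -141/4 ≈ -35.250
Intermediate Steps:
r(I) = (7 + I)/(-4 + I)
K(6)*H + r(8) = 1*(-39) + (7 + 8)/(-4 + 8) = -39 + 15/4 = -141/4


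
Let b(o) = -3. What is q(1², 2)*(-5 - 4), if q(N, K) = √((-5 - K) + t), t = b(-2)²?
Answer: -9*√2 ≈ -12.728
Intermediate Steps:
t = 9 (t = (-3)² = 9)
q(N, K) = √(4 - K) (q(N, K) = √((-5 - K) + 9) = √(4 - K))
q(1², 2)*(-5 - 4) = √(4 - 1*2)*(-5 - 4) = √(4 - 2)*(-9) = √2*(-9) = -9*√2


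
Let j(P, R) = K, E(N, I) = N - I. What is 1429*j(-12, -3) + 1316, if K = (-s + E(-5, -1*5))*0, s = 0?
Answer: 1316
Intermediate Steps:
K = 0 (K = (-1*0 + (-5 - (-1)*5))*0 = (0 + (-5 - 1*(-5)))*0 = (0 + (-5 + 5))*0 = (0 + 0)*0 = 0*0 = 0)
j(P, R) = 0
1429*j(-12, -3) + 1316 = 1429*0 + 1316 = 0 + 1316 = 1316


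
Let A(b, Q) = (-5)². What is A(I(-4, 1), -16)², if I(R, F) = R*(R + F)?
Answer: 625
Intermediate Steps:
I(R, F) = R*(F + R)
A(b, Q) = 25
A(I(-4, 1), -16)² = 25² = 625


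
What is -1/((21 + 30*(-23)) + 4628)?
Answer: -1/3959 ≈ -0.00025259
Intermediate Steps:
-1/((21 + 30*(-23)) + 4628) = -1/((21 - 690) + 4628) = -1/(-669 + 4628) = -1/3959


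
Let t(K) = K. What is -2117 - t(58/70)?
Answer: -74124/35 ≈ -2117.8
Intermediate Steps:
-2117 - t(58/70) = -2117 - 58/70 = -2117 - 1*29/35 = -2117 - 29/35 = -74124/35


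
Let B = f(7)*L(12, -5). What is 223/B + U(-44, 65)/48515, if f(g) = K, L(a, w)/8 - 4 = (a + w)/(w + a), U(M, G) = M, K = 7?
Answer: 432261/543368 ≈ 0.79552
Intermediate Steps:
L(a, w) = 40 (L(a, w) = 32 + 8*((a + w)/(w + a)) = 32 + 8*((a + w)/(a + w)) = 32 + 8*1 = 32 + 8 = 40)
f(g) = 7
B = 280 (B = 7*40 = 280)
223/B + U(-44, 65)/48515 = 223/280 - 44/48515 = 432261/543368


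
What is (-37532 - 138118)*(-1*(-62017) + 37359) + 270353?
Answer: -17455124047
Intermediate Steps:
(-37532 - 138118)*(-1*(-62017) + 37359) + 270353 = -175650*(62017 + 37359) + 270353 = -175650*99376 + 270353 = -17455394400 + 270353 = -17455124047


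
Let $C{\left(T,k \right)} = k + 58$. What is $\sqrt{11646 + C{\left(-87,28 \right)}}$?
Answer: $2 \sqrt{2933} \approx 108.31$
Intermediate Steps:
$C{\left(T,k \right)} = 58 + k$
$\sqrt{11646 + C{\left(-87,28 \right)}} = \sqrt{11646 + \left(58 + 28\right)} = \sqrt{11646 + 86} = \sqrt{11732} = 2 \sqrt{2933}$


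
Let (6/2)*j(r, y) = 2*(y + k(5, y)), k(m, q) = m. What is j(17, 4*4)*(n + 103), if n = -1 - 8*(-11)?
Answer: 2660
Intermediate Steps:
n = 87 (n = -1 + 88 = 87)
j(r, y) = 10/3 + 2*y/3 (j(r, y) = (2*(y + 5))/3 = (2*(5 + y))/3 = (10 + 2*y)/3 = 10/3 + 2*y/3)
j(17, 4*4)*(n + 103) = (10/3 + 2*(4*4)/3)*(87 + 103) = (10/3 + (2/3)*16)*190 = (10/3 + 32/3)*190 = 14*190 = 2660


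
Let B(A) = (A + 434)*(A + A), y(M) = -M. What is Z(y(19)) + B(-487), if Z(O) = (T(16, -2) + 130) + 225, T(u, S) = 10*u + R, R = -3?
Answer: 52134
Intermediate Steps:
T(u, S) = -3 + 10*u (T(u, S) = 10*u - 3 = -3 + 10*u)
B(A) = 2*A*(434 + A) (B(A) = (434 + A)*(2*A) = 2*A*(434 + A))
Z(O) = 512 (Z(O) = ((-3 + 10*16) + 130) + 225 = ((-3 + 160) + 130) + 225 = (157 + 130) + 225 = 287 + 225 = 512)
Z(y(19)) + B(-487) = 512 + 2*(-487)*(434 - 487) = 512 + 2*(-487)*(-53) = 512 + 51622 = 52134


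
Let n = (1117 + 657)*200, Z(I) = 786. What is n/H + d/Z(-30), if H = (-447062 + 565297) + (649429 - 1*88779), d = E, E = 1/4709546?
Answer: 29185872898393/55845127712468 ≈ 0.52262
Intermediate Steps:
E = 1/4709546 ≈ 2.1233e-7
n = 354800 (n = 1774*200 = 354800)
d = 1/4709546 ≈ 2.1233e-7
H = 678885 (H = 118235 + (649429 - 88779) = 118235 + 560650 = 678885)
n/H + d/Z(-30) = 354800/678885 + (1/4709546)/786 = 354800*(1/678885) + (1/4709546)*(1/786) = 70960/135777 + 1/3701703156 = 29185872898393/55845127712468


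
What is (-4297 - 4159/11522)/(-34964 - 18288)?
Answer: 49514193/613569544 ≈ 0.080699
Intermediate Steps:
(-4297 - 4159/11522)/(-34964 - 18288) = (-4297 - 4159*1/11522)/(-53252) = (-4297 - 4159/11522)*(-1/53252) = -49514193/11522*(-1/53252) = 49514193/613569544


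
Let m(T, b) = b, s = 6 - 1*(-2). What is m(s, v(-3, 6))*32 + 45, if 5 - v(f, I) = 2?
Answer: 141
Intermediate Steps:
v(f, I) = 3 (v(f, I) = 5 - 1*2 = 5 - 2 = 3)
s = 8 (s = 6 + 2 = 8)
m(s, v(-3, 6))*32 + 45 = 3*32 + 45 = 96 + 45 = 141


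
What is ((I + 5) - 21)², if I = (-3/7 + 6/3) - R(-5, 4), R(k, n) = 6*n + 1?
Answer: 76176/49 ≈ 1554.6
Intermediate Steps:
R(k, n) = 1 + 6*n
I = -164/7 (I = (-3/7 + 6/3) - (1 + 6*4) = (-3*⅐ + 6*(⅓)) - (1 + 24) = (-3/7 + 2) - 1*25 = 11/7 - 25 = -164/7 ≈ -23.429)
((I + 5) - 21)² = ((-164/7 + 5) - 21)² = (-129/7 - 21)² = (-276/7)² = 76176/49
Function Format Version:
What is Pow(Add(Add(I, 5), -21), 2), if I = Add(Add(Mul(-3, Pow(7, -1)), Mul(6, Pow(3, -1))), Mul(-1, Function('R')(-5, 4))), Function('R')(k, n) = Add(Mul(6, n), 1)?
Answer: Rational(76176, 49) ≈ 1554.6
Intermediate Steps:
Function('R')(k, n) = Add(1, Mul(6, n))
I = Rational(-164, 7) (I = Add(Add(Mul(-3, Pow(7, -1)), Mul(6, Pow(3, -1))), Mul(-1, Add(1, Mul(6, 4)))) = Add(Add(Mul(-3, Rational(1, 7)), Mul(6, Rational(1, 3))), Mul(-1, Add(1, 24))) = Add(Add(Rational(-3, 7), 2), Mul(-1, 25)) = Add(Rational(11, 7), -25) = Rational(-164, 7) ≈ -23.429)
Pow(Add(Add(I, 5), -21), 2) = Pow(Add(Add(Rational(-164, 7), 5), -21), 2) = Pow(Add(Rational(-129, 7), -21), 2) = Pow(Rational(-276, 7), 2) = Rational(76176, 49)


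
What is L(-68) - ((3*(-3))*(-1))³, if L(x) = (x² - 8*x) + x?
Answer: 4371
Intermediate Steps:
L(x) = x² - 7*x
L(-68) - ((3*(-3))*(-1))³ = -68*(-7 - 68) - ((3*(-3))*(-1))³ = -68*(-75) - (-9*(-1))³ = 5100 - 1*9³ = 5100 - 1*729 = 5100 - 729 = 4371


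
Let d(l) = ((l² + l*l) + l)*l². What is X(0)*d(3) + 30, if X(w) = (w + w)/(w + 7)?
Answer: 30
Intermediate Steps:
X(w) = 2*w/(7 + w) (X(w) = (2*w)/(7 + w) = 2*w/(7 + w))
d(l) = l²*(l + 2*l²) (d(l) = ((l² + l²) + l)*l² = (2*l² + l)*l² = (l + 2*l²)*l² = l²*(l + 2*l²))
X(0)*d(3) + 30 = (2*0/(7 + 0))*(3³*(1 + 2*3)) + 30 = (2*0/7)*(27*(1 + 6)) + 30 = (2*0*(⅐))*(27*7) + 30 = 0*189 + 30 = 0 + 30 = 30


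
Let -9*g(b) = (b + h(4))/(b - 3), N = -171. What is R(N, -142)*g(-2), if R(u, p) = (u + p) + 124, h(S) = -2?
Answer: 84/5 ≈ 16.800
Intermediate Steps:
g(b) = -(-2 + b)/(9*(-3 + b)) (g(b) = -(b - 2)/(9*(b - 3)) = -(-2 + b)/(9*(-3 + b)))
R(u, p) = 124 + p + u (R(u, p) = (p + u) + 124 = 124 + p + u)
R(N, -142)*g(-2) = (124 - 142 - 171)*((2 - 1*(-2))/(9*(-3 - 2))) = -21*(2 + 2)/(-5) = -21*(-1)*4/5 = -189*(-4/45) = 84/5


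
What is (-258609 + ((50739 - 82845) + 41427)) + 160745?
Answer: -88543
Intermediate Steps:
(-258609 + ((50739 - 82845) + 41427)) + 160745 = (-258609 + (-32106 + 41427)) + 160745 = (-258609 + 9321) + 160745 = -249288 + 160745 = -88543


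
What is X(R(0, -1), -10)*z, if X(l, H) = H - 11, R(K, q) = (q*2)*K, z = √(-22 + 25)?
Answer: -21*√3 ≈ -36.373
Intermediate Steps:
z = √3 ≈ 1.7320
R(K, q) = 2*K*q (R(K, q) = (2*q)*K = 2*K*q)
X(l, H) = -11 + H
X(R(0, -1), -10)*z = (-11 - 10)*√3 = -21*√3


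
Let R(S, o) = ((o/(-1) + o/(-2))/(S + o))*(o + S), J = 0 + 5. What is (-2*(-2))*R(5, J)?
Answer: -30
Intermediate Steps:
J = 5
R(S, o) = -3*o/2 (R(S, o) = ((o*(-1) + o*(-1/2))/(S + o))*(S + o) = ((-o - o/2)/(S + o))*(S + o) = ((-3*o/2)/(S + o))*(S + o) = (-3*o/(2*(S + o)))*(S + o) = -3*o/2)
(-2*(-2))*R(5, J) = (-2*(-2))*(-3/2*5) = 4*(-15/2) = -30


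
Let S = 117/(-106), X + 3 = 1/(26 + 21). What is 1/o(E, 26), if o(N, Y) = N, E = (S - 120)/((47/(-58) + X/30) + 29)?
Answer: -12175319/52490493 ≈ -0.23195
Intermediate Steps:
X = -140/47 (X = -3 + 1/(26 + 21) = -3 + 1/47 = -140/47 ≈ -2.9787)
S = -117/106 (S = 117*(-1/106) = -117/106 ≈ -1.1038)
E = -52490493/12175319 (E = (-117/106 - 120)/((47/(-58) - 140/47/30) + 29) = -12837/(106*((47*(-1/58) - 140/47*1/30) + 29)) = -12837/(106*((-47/58 - 14/141) + 29)) = -12837/(106*(-7439/8178 + 29)) = -12837/(106*229723/8178) = -12837/106*8178/229723 = -52490493/12175319 ≈ -4.3112)
1/o(E, 26) = 1/(-52490493/12175319) = -12175319/52490493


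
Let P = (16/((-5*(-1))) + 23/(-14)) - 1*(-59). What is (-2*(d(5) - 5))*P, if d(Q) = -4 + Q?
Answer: 16956/35 ≈ 484.46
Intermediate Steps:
P = 4239/70 (P = (16/5 + 23*(-1/14)) + 59 = (16*(⅕) - 23/14) + 59 = (16/5 - 23/14) + 59 = 109/70 + 59 = 4239/70 ≈ 60.557)
(-2*(d(5) - 5))*P = -2*((-4 + 5) - 5)*(4239/70) = -2*(1 - 5)*(4239/70) = -2*(-4)*(4239/70) = 8*(4239/70) = 16956/35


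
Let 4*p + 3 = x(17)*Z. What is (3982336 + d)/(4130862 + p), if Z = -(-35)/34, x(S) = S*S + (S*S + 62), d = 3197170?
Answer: 488206408/280909765 ≈ 1.7379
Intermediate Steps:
x(S) = 62 + 2*S**2 (x(S) = S**2 + (S**2 + 62) = S**2 + (62 + S**2) = 62 + 2*S**2)
Z = 35/34 (Z = -(-35)/34 = -7*(-5/34) = 35/34 ≈ 1.0294)
p = 11149/68 (p = -3/4 + ((62 + 2*17**2)*(35/34))/4 = -3/4 + ((62 + 2*289)*(35/34))/4 = -3/4 + ((62 + 578)*(35/34))/4 = -3/4 + (640*(35/34))/4 = -3/4 + (1/4)*(11200/17) = -3/4 + 2800/17 = 11149/68 ≈ 163.96)
(3982336 + d)/(4130862 + p) = (3982336 + 3197170)/(4130862 + 11149/68) = 7179506/(280909765/68) = 7179506*(68/280909765) = 488206408/280909765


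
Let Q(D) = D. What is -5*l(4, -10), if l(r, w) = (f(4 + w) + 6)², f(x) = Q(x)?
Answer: 0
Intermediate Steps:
f(x) = x
l(r, w) = (10 + w)² (l(r, w) = ((4 + w) + 6)² = (10 + w)²)
-5*l(4, -10) = -5*(10 - 10)² = -5*0² = -5*0 = 0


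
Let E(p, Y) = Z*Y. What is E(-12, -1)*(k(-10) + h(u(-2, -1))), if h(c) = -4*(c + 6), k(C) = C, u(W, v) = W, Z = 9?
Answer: 234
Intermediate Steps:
h(c) = -24 - 4*c (h(c) = -4*(6 + c) = -24 - 4*c)
E(p, Y) = 9*Y
E(-12, -1)*(k(-10) + h(u(-2, -1))) = (9*(-1))*(-10 + (-24 - 4*(-2))) = -9*(-10 + (-24 + 8)) = -9*(-10 - 16) = -9*(-26) = 234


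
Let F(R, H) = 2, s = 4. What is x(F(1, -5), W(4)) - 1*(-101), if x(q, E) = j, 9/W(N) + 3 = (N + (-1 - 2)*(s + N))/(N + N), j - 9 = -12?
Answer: 98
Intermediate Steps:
j = -3 (j = 9 - 12 = -3)
W(N) = 9/(-3 + (-12 - 2*N)/(2*N)) (W(N) = 9/(-3 + (N + (-1 - 2)*(4 + N))/(N + N)) = 9/(-3 + (N - 3*(4 + N))/((2*N))) = 9/(-3 + (N + (-12 - 3*N))*(1/(2*N))) = 9/(-3 + (-12 - 2*N)*(1/(2*N))) = 9/(-3 + (-12 - 2*N)/(2*N)))
x(q, E) = -3
x(F(1, -5), W(4)) - 1*(-101) = -3 - 1*(-101) = -3 + 101 = 98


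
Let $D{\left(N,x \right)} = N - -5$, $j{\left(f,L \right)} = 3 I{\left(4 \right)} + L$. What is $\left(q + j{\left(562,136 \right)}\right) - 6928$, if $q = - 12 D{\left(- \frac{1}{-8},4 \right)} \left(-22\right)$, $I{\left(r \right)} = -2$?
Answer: $-5445$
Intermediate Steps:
$j{\left(f,L \right)} = -6 + L$ ($j{\left(f,L \right)} = 3 \left(-2\right) + L = -6 + L$)
$D{\left(N,x \right)} = 5 + N$ ($D{\left(N,x \right)} = N + 5 = 5 + N$)
$q = 1353$ ($q = - 12 \left(5 - \frac{1}{-8}\right) \left(-22\right) = - 12 \left(5 - - \frac{1}{8}\right) \left(-22\right) = - 12 \left(5 + \frac{1}{8}\right) \left(-22\right) = \left(-12\right) \frac{41}{8} \left(-22\right) = \left(- \frac{123}{2}\right) \left(-22\right) = 1353$)
$\left(q + j{\left(562,136 \right)}\right) - 6928 = \left(1353 + \left(-6 + 136\right)\right) - 6928 = \left(1353 + 130\right) - 6928 = 1483 - 6928 = -5445$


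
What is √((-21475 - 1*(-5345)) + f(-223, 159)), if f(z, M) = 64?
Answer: I*√16066 ≈ 126.75*I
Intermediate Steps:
√((-21475 - 1*(-5345)) + f(-223, 159)) = √((-21475 - 1*(-5345)) + 64) = √((-21475 + 5345) + 64) = √(-16130 + 64) = √(-16066) = I*√16066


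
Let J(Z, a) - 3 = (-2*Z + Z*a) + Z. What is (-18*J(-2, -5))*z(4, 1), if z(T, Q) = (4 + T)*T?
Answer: -8640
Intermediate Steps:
J(Z, a) = 3 - Z + Z*a (J(Z, a) = 3 + ((-2*Z + Z*a) + Z) = 3 + (-Z + Z*a) = 3 - Z + Z*a)
z(T, Q) = T*(4 + T)
(-18*J(-2, -5))*z(4, 1) = (-18*(3 - 1*(-2) - 2*(-5)))*(4*(4 + 4)) = (-18*(3 + 2 + 10))*(4*8) = -18*15*32 = -270*32 = -8640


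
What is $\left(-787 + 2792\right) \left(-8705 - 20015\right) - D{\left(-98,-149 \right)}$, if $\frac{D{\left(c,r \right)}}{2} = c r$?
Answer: $-57612804$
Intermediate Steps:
$D{\left(c,r \right)} = 2 c r$
$\left(-787 + 2792\right) \left(-8705 - 20015\right) - D{\left(-98,-149 \right)} = \left(-787 + 2792\right) \left(-8705 - 20015\right) - 2 \left(-98\right) \left(-149\right) = 2005 \left(-28720\right) - 29204 = -57583600 - 29204 = -57612804$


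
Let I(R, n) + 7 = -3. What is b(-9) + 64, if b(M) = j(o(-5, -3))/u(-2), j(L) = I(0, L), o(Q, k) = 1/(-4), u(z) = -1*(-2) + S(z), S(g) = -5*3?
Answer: 842/13 ≈ 64.769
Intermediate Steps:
S(g) = -15
I(R, n) = -10 (I(R, n) = -7 - 3 = -10)
u(z) = -13 (u(z) = -1*(-2) - 15 = 2 - 15 = -13)
o(Q, k) = -¼
j(L) = -10
b(M) = 10/13 (b(M) = -10/(-13) = -10*(-1/13) = 10/13)
b(-9) + 64 = 10/13 + 64 = 842/13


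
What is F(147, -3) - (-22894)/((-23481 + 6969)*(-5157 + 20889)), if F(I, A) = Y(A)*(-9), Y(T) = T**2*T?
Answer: 31561652809/129883392 ≈ 243.00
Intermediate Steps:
Y(T) = T**3
F(I, A) = -9*A**3 (F(I, A) = A**3*(-9) = -9*A**3)
F(147, -3) - (-22894)/((-23481 + 6969)*(-5157 + 20889)) = -9*(-3)**3 - (-22894)/((-23481 + 6969)*(-5157 + 20889)) = -9*(-27) - (-22894)/((-16512*15732)) = 243 - (-22894)/(-259766784) = 243 - (-22894)*(-1)/259766784 = 243 - 1*11447/129883392 = 243 - 11447/129883392 = 31561652809/129883392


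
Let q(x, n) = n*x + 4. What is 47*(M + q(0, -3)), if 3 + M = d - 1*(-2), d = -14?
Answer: -517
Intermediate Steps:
q(x, n) = 4 + n*x
M = -15 (M = -3 + (-14 - 1*(-2)) = -3 + (-14 + 2) = -3 - 12 = -15)
47*(M + q(0, -3)) = 47*(-15 + (4 - 3*0)) = 47*(-15 + (4 + 0)) = 47*(-15 + 4) = 47*(-11) = -517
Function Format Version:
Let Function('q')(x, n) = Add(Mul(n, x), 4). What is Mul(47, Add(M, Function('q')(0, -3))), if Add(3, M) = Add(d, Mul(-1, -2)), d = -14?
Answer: -517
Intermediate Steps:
Function('q')(x, n) = Add(4, Mul(n, x))
M = -15 (M = Add(-3, Add(-14, Mul(-1, -2))) = Add(-3, Add(-14, 2)) = Add(-3, -12) = -15)
Mul(47, Add(M, Function('q')(0, -3))) = Mul(47, Add(-15, Add(4, Mul(-3, 0)))) = Mul(47, Add(-15, Add(4, 0))) = Mul(47, Add(-15, 4)) = Mul(47, -11) = -517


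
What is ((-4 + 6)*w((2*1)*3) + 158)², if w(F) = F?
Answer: 28900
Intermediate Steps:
((-4 + 6)*w((2*1)*3) + 158)² = ((-4 + 6)*((2*1)*3) + 158)² = (2*(2*3) + 158)² = (2*6 + 158)² = (12 + 158)² = 170² = 28900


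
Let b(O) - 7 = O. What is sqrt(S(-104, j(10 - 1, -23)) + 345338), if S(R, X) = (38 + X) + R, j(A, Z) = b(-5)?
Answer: sqrt(345274) ≈ 587.60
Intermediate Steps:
b(O) = 7 + O
j(A, Z) = 2 (j(A, Z) = 7 - 5 = 2)
S(R, X) = 38 + R + X
sqrt(S(-104, j(10 - 1, -23)) + 345338) = sqrt((38 - 104 + 2) + 345338) = sqrt(-64 + 345338) = sqrt(345274)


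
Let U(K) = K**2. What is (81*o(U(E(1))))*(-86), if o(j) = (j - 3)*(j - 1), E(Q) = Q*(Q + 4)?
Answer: -3678048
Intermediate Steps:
E(Q) = Q*(4 + Q)
o(j) = (-1 + j)*(-3 + j) (o(j) = (-3 + j)*(-1 + j) = (-1 + j)*(-3 + j))
(81*o(U(E(1))))*(-86) = (81*(3 + ((1*(4 + 1))**2)**2 - 4*(4 + 1)**2))*(-86) = (81*(3 + ((1*5)**2)**2 - 4*(1*5)**2))*(-86) = (81*(3 + (5**2)**2 - 4*5**2))*(-86) = (81*(3 + 25**2 - 4*25))*(-86) = (81*(3 + 625 - 100))*(-86) = (81*528)*(-86) = 42768*(-86) = -3678048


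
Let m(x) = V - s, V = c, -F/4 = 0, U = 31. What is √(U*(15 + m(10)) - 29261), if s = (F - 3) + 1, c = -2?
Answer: 2*I*√7199 ≈ 169.69*I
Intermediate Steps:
F = 0 (F = -4*0 = 0)
V = -2
s = -2 (s = (0 - 3) + 1 = -3 + 1 = -2)
m(x) = 0 (m(x) = -2 - 1*(-2) = -2 + 2 = 0)
√(U*(15 + m(10)) - 29261) = √(31*(15 + 0) - 29261) = √(31*15 - 29261) = √(465 - 29261) = √(-28796) = 2*I*√7199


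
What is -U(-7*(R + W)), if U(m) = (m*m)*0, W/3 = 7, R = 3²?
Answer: 0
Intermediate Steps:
R = 9
W = 21 (W = 3*7 = 21)
U(m) = 0 (U(m) = m²*0 = 0)
-U(-7*(R + W)) = -1*0 = 0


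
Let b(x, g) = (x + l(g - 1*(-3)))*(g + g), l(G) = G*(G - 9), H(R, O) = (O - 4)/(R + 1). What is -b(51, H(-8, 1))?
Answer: -9378/343 ≈ -27.341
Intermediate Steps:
H(R, O) = (-4 + O)/(1 + R)
l(G) = G*(-9 + G)
b(x, g) = 2*g*(x + (-6 + g)*(3 + g)) (b(x, g) = (x + (g - 1*(-3))*(-9 + (g - 1*(-3))))*(g + g) = (x + (g + 3)*(-9 + (g + 3)))*(2*g) = (x + (3 + g)*(-9 + (3 + g)))*(2*g) = (x + (3 + g)*(-6 + g))*(2*g) = (x + (-6 + g)*(3 + g))*(2*g) = 2*g*(x + (-6 + g)*(3 + g)))
-b(51, H(-8, 1)) = -2*(-4 + 1)/(1 - 8)*(51 + (-6 + (-4 + 1)/(1 - 8))*(3 + (-4 + 1)/(1 - 8))) = -2*-3/(-7)*(51 + (-6 - 3/(-7))*(3 - 3/(-7))) = -2*(-⅐*(-3))*(51 + (-6 - ⅐*(-3))*(3 - ⅐*(-3))) = -2*3*(51 + (-6 + 3/7)*(3 + 3/7))/7 = -2*3*(51 - 39/7*24/7)/7 = -2*3*(51 - 936/49)/7 = -2*3*1563/(7*49) = -1*9378/343 = -9378/343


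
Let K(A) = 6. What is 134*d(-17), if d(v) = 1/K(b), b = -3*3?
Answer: 67/3 ≈ 22.333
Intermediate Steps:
b = -9
d(v) = ⅙ (d(v) = 1/6 = ⅙)
134*d(-17) = 134*(⅙) = 67/3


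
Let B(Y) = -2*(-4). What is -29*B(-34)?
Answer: -232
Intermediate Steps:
B(Y) = 8
-29*B(-34) = -29*8 = -232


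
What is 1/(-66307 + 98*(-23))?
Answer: -1/68561 ≈ -1.4586e-5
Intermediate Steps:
1/(-66307 + 98*(-23)) = 1/(-66307 - 2254) = 1/(-68561) = -1/68561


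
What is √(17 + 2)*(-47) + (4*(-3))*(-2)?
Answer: 24 - 47*√19 ≈ -180.87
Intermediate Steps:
√(17 + 2)*(-47) + (4*(-3))*(-2) = √19*(-47) - 12*(-2) = -47*√19 + 24 = 24 - 47*√19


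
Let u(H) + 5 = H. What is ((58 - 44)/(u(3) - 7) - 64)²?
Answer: 348100/81 ≈ 4297.5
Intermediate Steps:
u(H) = -5 + H
((58 - 44)/(u(3) - 7) - 64)² = ((58 - 44)/((-5 + 3) - 7) - 64)² = (14/(-2 - 7) - 64)² = (14/(-9) - 64)² = (14*(-⅑) - 64)² = (-14/9 - 64)² = (-590/9)² = 348100/81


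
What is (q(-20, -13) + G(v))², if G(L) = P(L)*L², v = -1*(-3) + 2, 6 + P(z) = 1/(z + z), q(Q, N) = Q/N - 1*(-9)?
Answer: 12680721/676 ≈ 18758.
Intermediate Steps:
q(Q, N) = 9 + Q/N (q(Q, N) = Q/N + 9 = 9 + Q/N)
P(z) = -6 + 1/(2*z) (P(z) = -6 + 1/(z + z) = -6 + 1/(2*z))
v = 5 (v = 3 + 2 = 5)
G(L) = L²*(-6 + 1/(2*L)) (G(L) = (-6 + 1/(2*L))*L² = L²*(-6 + 1/(2*L)))
(q(-20, -13) + G(v))² = ((9 - 20/(-13)) + (½)*5*(1 - 12*5))² = ((9 - 20*(-1/13)) + (½)*5*(1 - 60))² = ((9 + 20/13) + (½)*5*(-59))² = (137/13 - 295/2)² = (-3561/26)² = 12680721/676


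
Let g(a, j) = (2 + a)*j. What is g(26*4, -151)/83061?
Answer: -16006/83061 ≈ -0.19270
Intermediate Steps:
g(a, j) = j*(2 + a)
g(26*4, -151)/83061 = -151*(2 + 26*4)/83061 = -151*(2 + 104)*(1/83061) = -151*106*(1/83061) = -16006*1/83061 = -16006/83061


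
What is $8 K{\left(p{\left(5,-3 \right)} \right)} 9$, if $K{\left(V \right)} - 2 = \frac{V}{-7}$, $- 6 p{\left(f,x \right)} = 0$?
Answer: $144$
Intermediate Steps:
$p{\left(f,x \right)} = 0$ ($p{\left(f,x \right)} = \left(- \frac{1}{6}\right) 0 = 0$)
$K{\left(V \right)} = 2 - \frac{V}{7}$ ($K{\left(V \right)} = 2 + \frac{V}{-7} = 2 + V \left(- \frac{1}{7}\right) = 2 - \frac{V}{7}$)
$8 K{\left(p{\left(5,-3 \right)} \right)} 9 = 8 \left(2 - 0\right) 9 = 8 \left(2 + 0\right) 9 = 8 \cdot 2 \cdot 9 = 16 \cdot 9 = 144$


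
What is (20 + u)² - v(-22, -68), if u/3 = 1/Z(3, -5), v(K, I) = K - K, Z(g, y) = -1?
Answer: 289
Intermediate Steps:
v(K, I) = 0
u = -3 (u = 3/(-1) = 3*(-1) = -3)
(20 + u)² - v(-22, -68) = (20 - 3)² - 1*0 = 17² + 0 = 289 + 0 = 289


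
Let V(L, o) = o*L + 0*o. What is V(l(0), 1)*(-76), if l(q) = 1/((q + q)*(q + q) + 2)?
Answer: -38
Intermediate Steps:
l(q) = 1/(2 + 4*q**2) (l(q) = 1/((2*q)*(2*q) + 2) = 1/(4*q**2 + 2) = 1/(2 + 4*q**2))
V(L, o) = L*o (V(L, o) = L*o + 0 = L*o)
V(l(0), 1)*(-76) = ((1/(2*(1 + 2*0**2)))*1)*(-76) = ((1/(2*(1 + 2*0)))*1)*(-76) = ((1/(2*(1 + 0)))*1)*(-76) = (((1/2)/1)*1)*(-76) = (((1/2)*1)*1)*(-76) = ((1/2)*1)*(-76) = (1/2)*(-76) = -38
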